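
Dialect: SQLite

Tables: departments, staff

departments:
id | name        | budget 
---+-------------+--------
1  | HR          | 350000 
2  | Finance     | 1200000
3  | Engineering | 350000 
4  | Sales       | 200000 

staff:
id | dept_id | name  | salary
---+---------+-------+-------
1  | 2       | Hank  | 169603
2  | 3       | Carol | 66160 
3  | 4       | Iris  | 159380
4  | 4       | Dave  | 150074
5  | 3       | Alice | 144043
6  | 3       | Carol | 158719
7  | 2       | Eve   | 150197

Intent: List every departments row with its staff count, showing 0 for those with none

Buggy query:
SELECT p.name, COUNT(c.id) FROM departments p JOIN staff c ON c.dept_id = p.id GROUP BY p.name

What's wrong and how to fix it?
Bug: An inner join excludes parents with zero children

Fix: Use LEFT JOIN so parents without children still appear (COUNT(c.id) gives 0)

Corrected query:
SELECT p.name, COUNT(c.id) FROM departments p LEFT JOIN staff c ON c.dept_id = p.id GROUP BY p.name

Result:
name        | COUNT(c.id)
------------+------------
Engineering | 3          
Finance     | 2          
HR          | 0          
Sales       | 2          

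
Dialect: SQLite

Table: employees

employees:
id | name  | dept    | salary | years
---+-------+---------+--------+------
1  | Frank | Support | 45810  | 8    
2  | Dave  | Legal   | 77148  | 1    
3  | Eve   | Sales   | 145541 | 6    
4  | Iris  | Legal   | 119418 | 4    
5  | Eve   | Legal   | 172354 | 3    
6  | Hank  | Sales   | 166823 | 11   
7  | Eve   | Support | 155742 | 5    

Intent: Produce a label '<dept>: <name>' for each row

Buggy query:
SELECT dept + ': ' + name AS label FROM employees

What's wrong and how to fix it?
Bug: '+' is numeric addition; on text columns SQLite converts them to 0 instead of concatenating

Fix: Use the || operator for string concatenation

Corrected query:
SELECT dept || ': ' || name AS label FROM employees

Result:
label         
--------------
Support: Frank
Legal: Dave   
Sales: Eve    
Legal: Iris   
Legal: Eve    
Sales: Hank   
Support: Eve  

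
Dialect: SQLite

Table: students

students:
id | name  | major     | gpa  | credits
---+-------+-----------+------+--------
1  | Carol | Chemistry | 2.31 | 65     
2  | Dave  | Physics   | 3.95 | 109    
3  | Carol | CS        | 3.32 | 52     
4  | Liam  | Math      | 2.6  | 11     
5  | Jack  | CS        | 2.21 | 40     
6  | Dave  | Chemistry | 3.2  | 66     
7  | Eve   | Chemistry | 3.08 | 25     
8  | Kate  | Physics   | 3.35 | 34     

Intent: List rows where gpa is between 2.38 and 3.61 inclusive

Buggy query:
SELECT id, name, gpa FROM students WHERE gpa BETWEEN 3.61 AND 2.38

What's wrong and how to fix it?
Bug: The bounds are reversed; BETWEEN a AND b requires a <= b to match anything

Fix: Swap the bounds so the smaller value comes first

Corrected query:
SELECT id, name, gpa FROM students WHERE gpa BETWEEN 2.38 AND 3.61

Result:
id | name  | gpa 
---+-------+-----
3  | Carol | 3.32
4  | Liam  | 2.6 
6  | Dave  | 3.2 
7  | Eve   | 3.08
8  | Kate  | 3.35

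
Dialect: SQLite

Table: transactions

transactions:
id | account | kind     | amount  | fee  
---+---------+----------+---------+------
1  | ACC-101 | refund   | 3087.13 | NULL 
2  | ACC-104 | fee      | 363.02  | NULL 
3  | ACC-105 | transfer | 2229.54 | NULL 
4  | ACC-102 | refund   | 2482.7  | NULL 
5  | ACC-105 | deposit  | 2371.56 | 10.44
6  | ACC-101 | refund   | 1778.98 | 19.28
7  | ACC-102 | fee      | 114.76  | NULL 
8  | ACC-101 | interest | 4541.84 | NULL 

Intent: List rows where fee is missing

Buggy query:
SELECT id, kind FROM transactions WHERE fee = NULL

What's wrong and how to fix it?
Bug: '= NULL' is always unknown in SQL three-valued logic, so no rows match

Fix: Use IS NULL to test for NULL

Corrected query:
SELECT id, kind FROM transactions WHERE fee IS NULL

Result:
id | kind    
---+---------
1  | refund  
2  | fee     
3  | transfer
4  | refund  
7  | fee     
8  | interest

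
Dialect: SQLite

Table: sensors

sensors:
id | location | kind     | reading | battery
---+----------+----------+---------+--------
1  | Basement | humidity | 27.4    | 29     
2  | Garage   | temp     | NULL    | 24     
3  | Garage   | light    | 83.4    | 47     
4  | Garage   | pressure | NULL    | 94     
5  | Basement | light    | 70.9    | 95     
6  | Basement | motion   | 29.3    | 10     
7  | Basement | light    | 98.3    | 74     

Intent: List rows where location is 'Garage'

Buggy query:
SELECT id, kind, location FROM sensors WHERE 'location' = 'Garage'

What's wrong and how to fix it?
Bug: Single quotes denote string literals in SQL; the column name is being compared as a constant string

Fix: Reference the column as location without single quotes

Corrected query:
SELECT id, kind, location FROM sensors WHERE location = 'Garage'

Result:
id | kind     | location
---+----------+---------
2  | temp     | Garage  
3  | light    | Garage  
4  | pressure | Garage  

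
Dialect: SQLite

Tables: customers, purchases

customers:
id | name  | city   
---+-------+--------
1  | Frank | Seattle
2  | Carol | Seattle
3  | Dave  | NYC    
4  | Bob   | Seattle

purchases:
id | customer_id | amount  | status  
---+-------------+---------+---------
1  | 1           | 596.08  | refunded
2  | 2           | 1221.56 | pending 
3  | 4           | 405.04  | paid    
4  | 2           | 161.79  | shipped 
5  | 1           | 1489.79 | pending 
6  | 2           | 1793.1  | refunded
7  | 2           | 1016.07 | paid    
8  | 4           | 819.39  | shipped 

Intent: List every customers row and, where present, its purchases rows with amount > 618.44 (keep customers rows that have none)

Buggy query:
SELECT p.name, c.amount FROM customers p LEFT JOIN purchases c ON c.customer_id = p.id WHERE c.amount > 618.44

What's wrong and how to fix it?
Bug: Filtering c.amount in WHERE discards the NULL rows produced by LEFT JOIN, turning it into an inner join

Fix: Put 'c.amount > 618.44' in the JOIN's ON clause instead of WHERE

Corrected query:
SELECT p.name, c.amount FROM customers p LEFT JOIN purchases c ON c.customer_id = p.id AND c.amount > 618.44

Result:
name  | amount 
------+--------
Frank | 1489.79
Carol | 1016.07
Carol | 1221.56
Carol | 1793.1 
Dave  | NULL   
Bob   | 819.39 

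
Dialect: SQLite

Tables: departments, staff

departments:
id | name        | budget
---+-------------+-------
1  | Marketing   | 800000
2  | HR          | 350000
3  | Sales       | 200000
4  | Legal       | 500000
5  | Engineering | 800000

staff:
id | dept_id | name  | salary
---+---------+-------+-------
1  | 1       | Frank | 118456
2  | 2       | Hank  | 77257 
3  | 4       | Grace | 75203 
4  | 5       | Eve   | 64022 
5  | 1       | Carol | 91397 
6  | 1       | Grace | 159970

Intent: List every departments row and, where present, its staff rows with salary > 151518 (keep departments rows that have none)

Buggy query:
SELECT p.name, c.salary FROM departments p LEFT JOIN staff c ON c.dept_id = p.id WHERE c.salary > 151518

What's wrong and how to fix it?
Bug: Filtering c.salary in WHERE discards the NULL rows produced by LEFT JOIN, turning it into an inner join

Fix: Move the right-table condition into the ON clause so unmatched parents are kept

Corrected query:
SELECT p.name, c.salary FROM departments p LEFT JOIN staff c ON c.dept_id = p.id AND c.salary > 151518

Result:
name        | salary
------------+-------
Marketing   | 159970
HR          | NULL  
Sales       | NULL  
Legal       | NULL  
Engineering | NULL  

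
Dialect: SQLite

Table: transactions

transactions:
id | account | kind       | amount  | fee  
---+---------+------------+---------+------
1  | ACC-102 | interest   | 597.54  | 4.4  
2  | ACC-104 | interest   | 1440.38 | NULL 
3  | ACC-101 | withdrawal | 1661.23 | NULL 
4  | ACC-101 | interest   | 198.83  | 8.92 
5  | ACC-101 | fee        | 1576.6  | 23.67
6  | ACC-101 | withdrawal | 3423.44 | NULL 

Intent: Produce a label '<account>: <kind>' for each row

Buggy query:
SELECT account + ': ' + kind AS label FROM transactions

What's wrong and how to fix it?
Bug: SQLite uses || for string concatenation; + coerces text to numbers (yielding 0)

Fix: Use the || operator for string concatenation

Corrected query:
SELECT account || ': ' || kind AS label FROM transactions

Result:
label              
-------------------
ACC-102: interest  
ACC-104: interest  
ACC-101: withdrawal
ACC-101: interest  
ACC-101: fee       
ACC-101: withdrawal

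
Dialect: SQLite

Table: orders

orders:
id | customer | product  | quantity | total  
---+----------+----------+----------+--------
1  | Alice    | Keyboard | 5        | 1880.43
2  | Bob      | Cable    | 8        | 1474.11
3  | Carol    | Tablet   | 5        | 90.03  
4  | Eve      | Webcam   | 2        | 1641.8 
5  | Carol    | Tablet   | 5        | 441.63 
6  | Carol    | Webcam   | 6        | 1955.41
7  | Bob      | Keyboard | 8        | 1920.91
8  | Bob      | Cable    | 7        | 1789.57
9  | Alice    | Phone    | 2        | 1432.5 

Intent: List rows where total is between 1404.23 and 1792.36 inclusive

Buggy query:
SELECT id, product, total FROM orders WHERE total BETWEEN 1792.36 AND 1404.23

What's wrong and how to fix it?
Bug: The bounds are reversed; BETWEEN a AND b requires a <= b to match anything

Fix: Swap the bounds so the smaller value comes first

Corrected query:
SELECT id, product, total FROM orders WHERE total BETWEEN 1404.23 AND 1792.36

Result:
id | product | total  
---+---------+--------
2  | Cable   | 1474.11
4  | Webcam  | 1641.8 
8  | Cable   | 1789.57
9  | Phone   | 1432.5 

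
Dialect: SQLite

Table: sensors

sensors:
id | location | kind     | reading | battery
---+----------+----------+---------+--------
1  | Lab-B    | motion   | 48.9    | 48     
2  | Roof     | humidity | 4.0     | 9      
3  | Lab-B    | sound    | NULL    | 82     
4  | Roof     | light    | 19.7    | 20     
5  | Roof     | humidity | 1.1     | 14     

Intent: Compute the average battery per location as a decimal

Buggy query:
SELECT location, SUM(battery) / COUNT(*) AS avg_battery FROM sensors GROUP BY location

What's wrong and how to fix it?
Bug: SUM(battery) and COUNT(*) are both integers; the division truncates the fractional part

Fix: Cast one side to REAL so the division keeps the fractional part

Corrected query:
SELECT location, SUM(battery) * 1.0 / COUNT(*) AS avg_battery FROM sensors GROUP BY location

Result:
location | avg_battery
---------+------------
Lab-B    | 65         
Roof     | 14.333333  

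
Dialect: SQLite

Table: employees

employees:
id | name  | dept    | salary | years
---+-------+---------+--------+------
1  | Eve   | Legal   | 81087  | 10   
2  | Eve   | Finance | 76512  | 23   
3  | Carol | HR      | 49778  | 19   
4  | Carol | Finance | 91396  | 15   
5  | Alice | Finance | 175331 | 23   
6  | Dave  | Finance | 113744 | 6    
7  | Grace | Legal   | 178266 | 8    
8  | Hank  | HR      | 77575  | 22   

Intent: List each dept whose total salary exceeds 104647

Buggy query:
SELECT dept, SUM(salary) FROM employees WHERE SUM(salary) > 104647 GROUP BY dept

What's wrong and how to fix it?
Bug: Aggregate functions cannot appear in a WHERE clause

Fix: Move the aggregate condition to a HAVING clause

Corrected query:
SELECT dept, SUM(salary) FROM employees GROUP BY dept HAVING SUM(salary) > 104647

Result:
dept    | SUM(salary)
--------+------------
Finance | 456983     
HR      | 127353     
Legal   | 259353     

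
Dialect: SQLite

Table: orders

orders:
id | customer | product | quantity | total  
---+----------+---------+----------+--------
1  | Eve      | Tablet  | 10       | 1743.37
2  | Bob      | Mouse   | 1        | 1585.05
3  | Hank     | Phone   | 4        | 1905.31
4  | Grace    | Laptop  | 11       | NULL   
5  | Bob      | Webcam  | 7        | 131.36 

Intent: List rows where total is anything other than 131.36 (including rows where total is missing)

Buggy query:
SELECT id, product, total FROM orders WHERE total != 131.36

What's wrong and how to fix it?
Bug: 'total != 131.36' is unknown when total is NULL, so NULL rows are silently excluded

Fix: Add an explicit OR total IS NULL to include the missing-value rows

Corrected query:
SELECT id, product, total FROM orders WHERE total != 131.36 OR total IS NULL

Result:
id | product | total  
---+---------+--------
1  | Tablet  | 1743.37
2  | Mouse   | 1585.05
3  | Phone   | 1905.31
4  | Laptop  | NULL   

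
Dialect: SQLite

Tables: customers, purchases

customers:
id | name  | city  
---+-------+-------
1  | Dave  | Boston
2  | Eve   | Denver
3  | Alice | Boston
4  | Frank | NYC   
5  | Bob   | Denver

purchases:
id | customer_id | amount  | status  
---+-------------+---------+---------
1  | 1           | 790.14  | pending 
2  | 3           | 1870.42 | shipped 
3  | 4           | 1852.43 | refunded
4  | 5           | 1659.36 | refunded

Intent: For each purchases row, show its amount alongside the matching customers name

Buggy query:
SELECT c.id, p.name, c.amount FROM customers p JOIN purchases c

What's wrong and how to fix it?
Bug: JOIN with no ON clause produces a cartesian product; every purchases row pairs with every customers row

Fix: Specify the join condition linking the foreign key to the parent id

Corrected query:
SELECT c.id, p.name, c.amount FROM customers p JOIN purchases c ON c.customer_id = p.id

Result:
id | name  | amount 
---+-------+--------
1  | Dave  | 790.14 
2  | Alice | 1870.42
3  | Frank | 1852.43
4  | Bob   | 1659.36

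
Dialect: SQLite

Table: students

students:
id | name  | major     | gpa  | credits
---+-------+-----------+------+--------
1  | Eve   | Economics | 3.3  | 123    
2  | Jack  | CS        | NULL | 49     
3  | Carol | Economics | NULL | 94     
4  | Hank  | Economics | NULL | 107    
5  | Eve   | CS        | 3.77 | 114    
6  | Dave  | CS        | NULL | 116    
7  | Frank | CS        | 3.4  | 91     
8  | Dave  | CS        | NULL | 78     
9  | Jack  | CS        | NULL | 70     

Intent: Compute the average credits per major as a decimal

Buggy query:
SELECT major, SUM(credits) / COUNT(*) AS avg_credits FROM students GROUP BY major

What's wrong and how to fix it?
Bug: SUM(credits) and COUNT(*) are both integers; the division truncates the fractional part

Fix: Multiply by 1.0 (or CAST to REAL) to force floating-point division

Corrected query:
SELECT major, SUM(credits) * 1.0 / COUNT(*) AS avg_credits FROM students GROUP BY major

Result:
major     | avg_credits
----------+------------
CS        | 86.333333  
Economics | 108        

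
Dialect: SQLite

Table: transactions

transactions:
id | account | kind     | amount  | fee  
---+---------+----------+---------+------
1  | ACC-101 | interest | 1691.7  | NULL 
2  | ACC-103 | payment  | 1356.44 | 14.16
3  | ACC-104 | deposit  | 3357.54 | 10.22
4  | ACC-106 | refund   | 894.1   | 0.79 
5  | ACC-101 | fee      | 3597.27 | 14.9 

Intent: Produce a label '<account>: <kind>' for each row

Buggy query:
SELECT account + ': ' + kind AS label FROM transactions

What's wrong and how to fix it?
Bug: SQLite uses || for string concatenation; + coerces text to numbers (yielding 0)

Fix: Replace + with || to concatenate text

Corrected query:
SELECT account || ': ' || kind AS label FROM transactions

Result:
label            
-----------------
ACC-101: interest
ACC-103: payment 
ACC-104: deposit 
ACC-106: refund  
ACC-101: fee     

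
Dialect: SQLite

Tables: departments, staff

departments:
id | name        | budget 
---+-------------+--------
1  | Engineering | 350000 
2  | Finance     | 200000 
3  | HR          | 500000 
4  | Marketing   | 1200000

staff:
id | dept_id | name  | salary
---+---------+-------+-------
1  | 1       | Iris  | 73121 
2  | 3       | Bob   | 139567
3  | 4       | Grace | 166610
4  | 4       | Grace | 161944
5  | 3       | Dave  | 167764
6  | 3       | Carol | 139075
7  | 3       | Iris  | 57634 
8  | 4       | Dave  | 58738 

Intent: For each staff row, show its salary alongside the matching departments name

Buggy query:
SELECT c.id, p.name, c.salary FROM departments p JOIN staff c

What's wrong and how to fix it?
Bug: Missing join condition: each staff row is matched to all departments rows instead of just its own

Fix: Add ON c.dept_id = p.id to the JOIN

Corrected query:
SELECT c.id, p.name, c.salary FROM departments p JOIN staff c ON c.dept_id = p.id

Result:
id | name        | salary
---+-------------+-------
1  | Engineering | 73121 
2  | HR          | 139567
3  | Marketing   | 166610
4  | Marketing   | 161944
5  | HR          | 167764
6  | HR          | 139075
7  | HR          | 57634 
8  | Marketing   | 58738 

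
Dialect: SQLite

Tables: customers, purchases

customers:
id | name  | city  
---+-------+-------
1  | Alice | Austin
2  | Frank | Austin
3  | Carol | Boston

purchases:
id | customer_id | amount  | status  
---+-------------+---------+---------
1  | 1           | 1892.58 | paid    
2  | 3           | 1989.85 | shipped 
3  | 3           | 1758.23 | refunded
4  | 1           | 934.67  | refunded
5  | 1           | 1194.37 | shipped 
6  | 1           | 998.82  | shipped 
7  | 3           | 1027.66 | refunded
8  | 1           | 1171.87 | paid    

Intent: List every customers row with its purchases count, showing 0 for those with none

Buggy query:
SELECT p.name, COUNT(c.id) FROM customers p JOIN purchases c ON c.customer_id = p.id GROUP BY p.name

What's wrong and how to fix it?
Bug: INNER JOIN drops customers rows that have no matching purchases rows

Fix: Use LEFT JOIN so parents without children still appear (COUNT(c.id) gives 0)

Corrected query:
SELECT p.name, COUNT(c.id) FROM customers p LEFT JOIN purchases c ON c.customer_id = p.id GROUP BY p.name

Result:
name  | COUNT(c.id)
------+------------
Alice | 5          
Carol | 3          
Frank | 0          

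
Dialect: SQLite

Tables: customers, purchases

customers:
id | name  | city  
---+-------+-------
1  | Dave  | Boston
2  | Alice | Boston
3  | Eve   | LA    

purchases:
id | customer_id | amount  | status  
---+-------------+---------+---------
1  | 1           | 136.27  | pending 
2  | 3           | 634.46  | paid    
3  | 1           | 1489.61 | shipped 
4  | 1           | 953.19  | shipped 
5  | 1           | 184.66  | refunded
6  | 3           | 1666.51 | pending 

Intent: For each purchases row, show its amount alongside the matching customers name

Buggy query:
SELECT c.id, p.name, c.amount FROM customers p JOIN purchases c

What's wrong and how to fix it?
Bug: Missing join condition: each purchases row is matched to all customers rows instead of just its own

Fix: Add ON c.customer_id = p.id to the JOIN

Corrected query:
SELECT c.id, p.name, c.amount FROM customers p JOIN purchases c ON c.customer_id = p.id

Result:
id | name | amount 
---+------+--------
1  | Dave | 136.27 
2  | Eve  | 634.46 
3  | Dave | 1489.61
4  | Dave | 953.19 
5  | Dave | 184.66 
6  | Eve  | 1666.51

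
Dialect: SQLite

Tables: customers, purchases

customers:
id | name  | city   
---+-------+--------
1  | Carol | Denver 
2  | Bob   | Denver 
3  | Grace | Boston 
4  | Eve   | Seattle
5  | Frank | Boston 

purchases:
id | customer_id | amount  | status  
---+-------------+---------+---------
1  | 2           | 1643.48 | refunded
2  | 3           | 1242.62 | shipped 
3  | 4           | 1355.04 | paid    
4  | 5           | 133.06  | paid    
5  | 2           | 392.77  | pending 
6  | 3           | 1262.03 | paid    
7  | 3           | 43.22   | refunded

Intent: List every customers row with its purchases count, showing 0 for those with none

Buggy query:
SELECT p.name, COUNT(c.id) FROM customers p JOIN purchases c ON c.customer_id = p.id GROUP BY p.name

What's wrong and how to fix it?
Bug: INNER JOIN drops customers rows that have no matching purchases rows

Fix: Use LEFT JOIN so parents without children still appear (COUNT(c.id) gives 0)

Corrected query:
SELECT p.name, COUNT(c.id) FROM customers p LEFT JOIN purchases c ON c.customer_id = p.id GROUP BY p.name

Result:
name  | COUNT(c.id)
------+------------
Bob   | 2          
Carol | 0          
Eve   | 1          
Frank | 1          
Grace | 3          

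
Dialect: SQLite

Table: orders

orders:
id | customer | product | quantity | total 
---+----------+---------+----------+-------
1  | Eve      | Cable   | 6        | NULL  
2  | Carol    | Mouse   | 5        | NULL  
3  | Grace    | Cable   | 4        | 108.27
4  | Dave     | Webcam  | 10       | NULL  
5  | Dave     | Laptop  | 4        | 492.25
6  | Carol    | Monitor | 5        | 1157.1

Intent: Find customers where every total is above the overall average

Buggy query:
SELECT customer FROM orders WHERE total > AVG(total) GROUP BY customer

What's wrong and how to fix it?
Bug: AVG() is an aggregate; it can't sit directly in WHERE

Fix: Use a subquery for AVG and a HAVING MIN(...) filter so the condition holds for every row in the group

Corrected query:
SELECT customer FROM orders GROUP BY customer HAVING MIN(total) > (SELECT AVG(total) FROM orders)

Result:
customer
--------
Carol   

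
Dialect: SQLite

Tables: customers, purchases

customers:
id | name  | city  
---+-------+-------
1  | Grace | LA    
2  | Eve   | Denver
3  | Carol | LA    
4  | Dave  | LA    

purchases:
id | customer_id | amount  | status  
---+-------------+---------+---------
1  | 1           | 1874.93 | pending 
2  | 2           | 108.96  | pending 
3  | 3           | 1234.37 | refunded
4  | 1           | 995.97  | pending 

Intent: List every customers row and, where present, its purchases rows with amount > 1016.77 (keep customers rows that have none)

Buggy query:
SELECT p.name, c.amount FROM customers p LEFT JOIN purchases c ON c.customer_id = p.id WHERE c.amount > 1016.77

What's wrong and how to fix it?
Bug: Filtering c.amount in WHERE discards the NULL rows produced by LEFT JOIN, turning it into an inner join

Fix: Move the right-table condition into the ON clause so unmatched parents are kept

Corrected query:
SELECT p.name, c.amount FROM customers p LEFT JOIN purchases c ON c.customer_id = p.id AND c.amount > 1016.77

Result:
name  | amount 
------+--------
Grace | 1874.93
Eve   | NULL   
Carol | 1234.37
Dave  | NULL   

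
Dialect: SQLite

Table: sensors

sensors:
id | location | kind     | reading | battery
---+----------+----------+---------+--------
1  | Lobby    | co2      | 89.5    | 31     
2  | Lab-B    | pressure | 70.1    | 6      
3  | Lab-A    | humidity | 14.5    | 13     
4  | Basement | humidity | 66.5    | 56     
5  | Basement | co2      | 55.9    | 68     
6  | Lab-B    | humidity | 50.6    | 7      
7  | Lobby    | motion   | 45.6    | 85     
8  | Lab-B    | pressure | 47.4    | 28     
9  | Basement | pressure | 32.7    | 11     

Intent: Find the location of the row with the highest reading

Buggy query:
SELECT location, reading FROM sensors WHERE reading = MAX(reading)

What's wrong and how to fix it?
Bug: MAX(reading) is an aggregate and cannot be used directly in WHERE

Fix: Use a subquery: WHERE reading = (SELECT MAX(reading) FROM sensors)

Corrected query:
SELECT location, reading FROM sensors WHERE reading = (SELECT MAX(reading) FROM sensors)

Result:
location | reading
---------+--------
Lobby    | 89.5   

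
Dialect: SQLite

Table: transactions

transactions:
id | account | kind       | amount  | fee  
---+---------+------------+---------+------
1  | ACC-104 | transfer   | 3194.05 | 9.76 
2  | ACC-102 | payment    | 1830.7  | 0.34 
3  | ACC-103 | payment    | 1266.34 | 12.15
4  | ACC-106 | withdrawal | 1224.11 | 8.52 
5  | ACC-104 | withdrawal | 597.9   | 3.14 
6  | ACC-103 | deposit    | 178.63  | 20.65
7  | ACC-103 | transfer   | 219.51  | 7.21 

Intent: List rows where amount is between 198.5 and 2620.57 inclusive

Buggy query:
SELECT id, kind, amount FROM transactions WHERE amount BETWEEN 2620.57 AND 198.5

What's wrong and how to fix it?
Bug: BETWEEN expects the lower bound first; with 2620.57 AND 198.5 the range is empty

Fix: Write BETWEEN 198.5 AND 2620.57

Corrected query:
SELECT id, kind, amount FROM transactions WHERE amount BETWEEN 198.5 AND 2620.57

Result:
id | kind       | amount 
---+------------+--------
2  | payment    | 1830.7 
3  | payment    | 1266.34
4  | withdrawal | 1224.11
5  | withdrawal | 597.9  
7  | transfer   | 219.51 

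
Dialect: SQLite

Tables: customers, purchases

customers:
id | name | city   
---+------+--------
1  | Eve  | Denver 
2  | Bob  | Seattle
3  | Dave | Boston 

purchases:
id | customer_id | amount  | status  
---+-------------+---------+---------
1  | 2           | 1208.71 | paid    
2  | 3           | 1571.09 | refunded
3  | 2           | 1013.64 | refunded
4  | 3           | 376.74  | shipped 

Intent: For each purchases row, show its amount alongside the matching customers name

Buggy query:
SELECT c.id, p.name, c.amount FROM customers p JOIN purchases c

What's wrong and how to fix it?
Bug: JOIN with no ON clause produces a cartesian product; every purchases row pairs with every customers row

Fix: Add ON c.customer_id = p.id to the JOIN

Corrected query:
SELECT c.id, p.name, c.amount FROM customers p JOIN purchases c ON c.customer_id = p.id

Result:
id | name | amount 
---+------+--------
1  | Bob  | 1208.71
2  | Dave | 1571.09
3  | Bob  | 1013.64
4  | Dave | 376.74 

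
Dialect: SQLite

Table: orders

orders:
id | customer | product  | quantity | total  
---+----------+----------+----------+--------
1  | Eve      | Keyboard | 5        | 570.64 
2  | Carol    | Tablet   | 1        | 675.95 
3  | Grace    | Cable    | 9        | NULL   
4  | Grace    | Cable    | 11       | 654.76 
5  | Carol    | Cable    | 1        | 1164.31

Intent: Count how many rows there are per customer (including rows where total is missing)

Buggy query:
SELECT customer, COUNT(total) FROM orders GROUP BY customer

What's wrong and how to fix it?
Bug: COUNT(total) skips NULLs, so groups with missing total are undercounted

Fix: Replace COUNT(total) with COUNT(*)

Corrected query:
SELECT customer, COUNT(*) FROM orders GROUP BY customer

Result:
customer | COUNT(*)
---------+---------
Carol    | 2       
Eve      | 1       
Grace    | 2       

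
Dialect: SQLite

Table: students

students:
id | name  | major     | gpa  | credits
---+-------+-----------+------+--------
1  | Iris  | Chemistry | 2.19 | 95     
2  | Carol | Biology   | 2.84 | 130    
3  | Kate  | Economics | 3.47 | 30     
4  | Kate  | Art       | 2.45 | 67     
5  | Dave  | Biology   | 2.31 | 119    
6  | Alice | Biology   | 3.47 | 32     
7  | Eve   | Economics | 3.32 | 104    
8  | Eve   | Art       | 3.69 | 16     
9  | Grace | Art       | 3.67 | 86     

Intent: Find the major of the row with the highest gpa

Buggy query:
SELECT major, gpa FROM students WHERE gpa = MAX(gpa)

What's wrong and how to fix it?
Bug: MAX(gpa) is an aggregate and cannot be used directly in WHERE

Fix: Use a subquery: WHERE gpa = (SELECT MAX(gpa) FROM students)

Corrected query:
SELECT major, gpa FROM students WHERE gpa = (SELECT MAX(gpa) FROM students)

Result:
major | gpa 
------+-----
Art   | 3.69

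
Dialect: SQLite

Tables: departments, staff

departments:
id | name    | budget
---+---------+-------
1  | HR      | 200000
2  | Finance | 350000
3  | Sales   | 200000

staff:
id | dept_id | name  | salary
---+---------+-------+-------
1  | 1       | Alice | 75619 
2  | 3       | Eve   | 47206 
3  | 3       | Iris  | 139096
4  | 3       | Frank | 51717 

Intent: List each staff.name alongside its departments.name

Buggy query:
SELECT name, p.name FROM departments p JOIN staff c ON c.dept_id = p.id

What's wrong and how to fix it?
Bug: 'name' exists in both joined tables, so the database can't tell which one is meant

Fix: Prefix ambiguous columns with the table alias

Corrected query:
SELECT c.name, p.name FROM departments p JOIN staff c ON c.dept_id = p.id

Result:
name  | name 
------+------
Alice | HR   
Eve   | Sales
Iris  | Sales
Frank | Sales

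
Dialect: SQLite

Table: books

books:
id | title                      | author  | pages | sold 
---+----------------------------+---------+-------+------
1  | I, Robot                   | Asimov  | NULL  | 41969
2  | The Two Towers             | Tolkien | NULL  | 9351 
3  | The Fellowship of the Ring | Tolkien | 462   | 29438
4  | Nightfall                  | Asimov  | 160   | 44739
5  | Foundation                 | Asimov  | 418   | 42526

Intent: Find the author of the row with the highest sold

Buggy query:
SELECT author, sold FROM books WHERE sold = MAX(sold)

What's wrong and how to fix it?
Bug: MAX(sold) is an aggregate and cannot be used directly in WHERE

Fix: Use a subquery: WHERE sold = (SELECT MAX(sold) FROM books)

Corrected query:
SELECT author, sold FROM books WHERE sold = (SELECT MAX(sold) FROM books)

Result:
author | sold 
-------+------
Asimov | 44739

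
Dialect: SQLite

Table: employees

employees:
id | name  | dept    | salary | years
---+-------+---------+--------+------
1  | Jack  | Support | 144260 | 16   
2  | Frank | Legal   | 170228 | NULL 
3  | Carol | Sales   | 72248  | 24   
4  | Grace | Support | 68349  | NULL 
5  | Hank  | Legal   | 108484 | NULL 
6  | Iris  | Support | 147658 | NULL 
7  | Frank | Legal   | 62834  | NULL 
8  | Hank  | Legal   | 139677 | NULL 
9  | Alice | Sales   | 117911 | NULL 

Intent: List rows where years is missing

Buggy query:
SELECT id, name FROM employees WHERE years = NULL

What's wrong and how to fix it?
Bug: Comparing to NULL with '=' never matches; NULL = NULL is unknown, not true

Fix: Use IS NULL to test for NULL

Corrected query:
SELECT id, name FROM employees WHERE years IS NULL

Result:
id | name 
---+------
2  | Frank
4  | Grace
5  | Hank 
6  | Iris 
7  | Frank
8  | Hank 
9  | Alice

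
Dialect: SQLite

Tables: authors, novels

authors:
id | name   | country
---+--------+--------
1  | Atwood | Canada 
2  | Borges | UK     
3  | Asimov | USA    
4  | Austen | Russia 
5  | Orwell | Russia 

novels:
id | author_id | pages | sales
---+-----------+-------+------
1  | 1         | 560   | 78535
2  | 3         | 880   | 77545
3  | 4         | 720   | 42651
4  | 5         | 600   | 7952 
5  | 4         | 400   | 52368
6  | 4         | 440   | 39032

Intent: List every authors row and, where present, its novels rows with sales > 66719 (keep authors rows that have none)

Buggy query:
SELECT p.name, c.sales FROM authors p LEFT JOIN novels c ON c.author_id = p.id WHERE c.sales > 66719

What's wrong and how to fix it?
Bug: Filtering c.sales in WHERE discards the NULL rows produced by LEFT JOIN, turning it into an inner join

Fix: Move the right-table condition into the ON clause so unmatched parents are kept

Corrected query:
SELECT p.name, c.sales FROM authors p LEFT JOIN novels c ON c.author_id = p.id AND c.sales > 66719

Result:
name   | sales
-------+------
Atwood | 78535
Borges | NULL 
Asimov | 77545
Austen | NULL 
Orwell | NULL 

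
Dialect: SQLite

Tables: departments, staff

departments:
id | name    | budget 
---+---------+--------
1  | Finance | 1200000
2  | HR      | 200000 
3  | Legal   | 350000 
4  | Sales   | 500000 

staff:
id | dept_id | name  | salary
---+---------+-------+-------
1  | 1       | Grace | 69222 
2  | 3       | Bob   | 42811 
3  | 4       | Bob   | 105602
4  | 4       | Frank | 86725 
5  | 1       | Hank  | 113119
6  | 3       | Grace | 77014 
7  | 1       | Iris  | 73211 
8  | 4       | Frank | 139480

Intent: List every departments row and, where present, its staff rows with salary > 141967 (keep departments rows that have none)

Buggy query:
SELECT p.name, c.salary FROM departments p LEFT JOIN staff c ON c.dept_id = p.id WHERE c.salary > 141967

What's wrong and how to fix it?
Bug: A WHERE condition on the right-hand table after LEFT JOIN drops unmatched parents

Fix: Move the right-table condition into the ON clause so unmatched parents are kept

Corrected query:
SELECT p.name, c.salary FROM departments p LEFT JOIN staff c ON c.dept_id = p.id AND c.salary > 141967

Result:
name    | salary
--------+-------
Finance | NULL  
HR      | NULL  
Legal   | NULL  
Sales   | NULL  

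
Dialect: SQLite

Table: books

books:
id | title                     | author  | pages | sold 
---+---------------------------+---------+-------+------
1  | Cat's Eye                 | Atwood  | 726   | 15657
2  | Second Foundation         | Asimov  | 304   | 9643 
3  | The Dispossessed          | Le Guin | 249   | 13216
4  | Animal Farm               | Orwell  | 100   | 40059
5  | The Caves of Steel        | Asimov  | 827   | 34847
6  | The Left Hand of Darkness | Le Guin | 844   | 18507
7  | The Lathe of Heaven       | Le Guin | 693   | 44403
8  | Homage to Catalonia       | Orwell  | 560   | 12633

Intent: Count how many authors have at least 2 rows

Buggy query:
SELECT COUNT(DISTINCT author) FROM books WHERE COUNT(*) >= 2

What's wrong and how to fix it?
Bug: WHERE filters individual rows, not groups, so a group-level COUNT is invalid there

Fix: Use a subquery that GROUPs and filters with HAVING, then count its rows

Corrected query:
SELECT COUNT(*) FROM (SELECT author FROM books GROUP BY author HAVING COUNT(*) >= 2)

Result:
COUNT(*)
--------
3       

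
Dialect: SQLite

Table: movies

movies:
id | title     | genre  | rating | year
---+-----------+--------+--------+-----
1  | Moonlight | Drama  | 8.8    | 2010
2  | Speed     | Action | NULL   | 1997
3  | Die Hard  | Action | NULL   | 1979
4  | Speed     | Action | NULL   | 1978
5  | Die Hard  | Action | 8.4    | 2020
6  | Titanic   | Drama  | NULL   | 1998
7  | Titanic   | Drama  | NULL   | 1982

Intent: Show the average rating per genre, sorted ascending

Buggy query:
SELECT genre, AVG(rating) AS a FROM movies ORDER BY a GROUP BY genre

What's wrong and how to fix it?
Bug: GROUP BY must precede ORDER BY

Fix: Reorder: SELECT … FROM … GROUP BY … ORDER BY …

Corrected query:
SELECT genre, AVG(rating) AS a FROM movies GROUP BY genre ORDER BY a

Result:
genre  | a  
-------+----
Action | 8.4
Drama  | 8.8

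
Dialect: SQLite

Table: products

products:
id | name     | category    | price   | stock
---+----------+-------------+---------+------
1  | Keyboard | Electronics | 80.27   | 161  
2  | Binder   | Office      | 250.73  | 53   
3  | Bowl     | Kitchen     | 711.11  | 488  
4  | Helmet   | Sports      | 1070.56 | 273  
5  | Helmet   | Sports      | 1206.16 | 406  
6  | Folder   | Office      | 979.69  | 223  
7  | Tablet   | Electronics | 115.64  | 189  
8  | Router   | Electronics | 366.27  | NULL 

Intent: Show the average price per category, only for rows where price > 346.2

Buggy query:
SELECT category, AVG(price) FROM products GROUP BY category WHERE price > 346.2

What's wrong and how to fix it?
Bug: WHERE cannot follow GROUP BY

Fix: Place WHERE between FROM and GROUP BY

Corrected query:
SELECT category, AVG(price) FROM products WHERE price > 346.2 GROUP BY category

Result:
category    | AVG(price)
------------+-----------
Electronics | 366.27    
Kitchen     | 711.11    
Office      | 979.69    
Sports      | 1138.36   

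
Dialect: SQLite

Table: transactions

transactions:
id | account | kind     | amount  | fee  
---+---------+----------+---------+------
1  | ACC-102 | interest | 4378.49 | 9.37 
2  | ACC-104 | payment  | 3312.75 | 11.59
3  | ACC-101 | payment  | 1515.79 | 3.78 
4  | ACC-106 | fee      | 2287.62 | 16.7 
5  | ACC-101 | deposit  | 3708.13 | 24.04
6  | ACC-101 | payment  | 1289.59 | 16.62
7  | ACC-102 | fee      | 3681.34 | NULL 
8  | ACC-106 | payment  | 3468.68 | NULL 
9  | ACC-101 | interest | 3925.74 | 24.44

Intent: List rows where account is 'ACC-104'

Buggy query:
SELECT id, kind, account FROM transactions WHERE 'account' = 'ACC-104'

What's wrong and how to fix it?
Bug: 'account' in single quotes is a string literal, not the column; the comparison is literal-vs-literal and never true

Fix: Reference the column as account without single quotes

Corrected query:
SELECT id, kind, account FROM transactions WHERE account = 'ACC-104'

Result:
id | kind    | account
---+---------+--------
2  | payment | ACC-104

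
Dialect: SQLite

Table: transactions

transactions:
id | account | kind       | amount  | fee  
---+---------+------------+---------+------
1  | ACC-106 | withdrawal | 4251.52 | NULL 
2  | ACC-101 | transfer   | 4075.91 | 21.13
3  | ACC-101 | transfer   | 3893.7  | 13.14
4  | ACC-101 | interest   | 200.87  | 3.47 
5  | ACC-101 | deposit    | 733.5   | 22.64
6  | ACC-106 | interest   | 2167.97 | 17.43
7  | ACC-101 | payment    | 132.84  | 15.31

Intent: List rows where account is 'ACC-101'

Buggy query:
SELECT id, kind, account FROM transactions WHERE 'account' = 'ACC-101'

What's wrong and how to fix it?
Bug: Single quotes denote string literals in SQL; the column name is being compared as a constant string

Fix: Reference the column as account without single quotes

Corrected query:
SELECT id, kind, account FROM transactions WHERE account = 'ACC-101'

Result:
id | kind     | account
---+----------+--------
2  | transfer | ACC-101
3  | transfer | ACC-101
4  | interest | ACC-101
5  | deposit  | ACC-101
7  | payment  | ACC-101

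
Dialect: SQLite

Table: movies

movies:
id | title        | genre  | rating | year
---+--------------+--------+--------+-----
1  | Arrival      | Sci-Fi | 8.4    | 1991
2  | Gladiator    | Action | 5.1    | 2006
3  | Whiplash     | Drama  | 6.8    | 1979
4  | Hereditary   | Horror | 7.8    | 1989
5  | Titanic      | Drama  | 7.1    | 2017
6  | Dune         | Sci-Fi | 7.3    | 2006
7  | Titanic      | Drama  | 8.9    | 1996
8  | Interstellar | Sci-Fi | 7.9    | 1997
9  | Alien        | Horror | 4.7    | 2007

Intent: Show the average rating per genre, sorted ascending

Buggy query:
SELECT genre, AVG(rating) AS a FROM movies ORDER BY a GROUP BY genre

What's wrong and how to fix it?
Bug: GROUP BY must precede ORDER BY

Fix: Move ORDER BY to the end, after GROUP BY

Corrected query:
SELECT genre, AVG(rating) AS a FROM movies GROUP BY genre ORDER BY a

Result:
genre  | a       
-------+---------
Action | 5.1     
Horror | 6.25    
Drama  | 7.6     
Sci-Fi | 7.866667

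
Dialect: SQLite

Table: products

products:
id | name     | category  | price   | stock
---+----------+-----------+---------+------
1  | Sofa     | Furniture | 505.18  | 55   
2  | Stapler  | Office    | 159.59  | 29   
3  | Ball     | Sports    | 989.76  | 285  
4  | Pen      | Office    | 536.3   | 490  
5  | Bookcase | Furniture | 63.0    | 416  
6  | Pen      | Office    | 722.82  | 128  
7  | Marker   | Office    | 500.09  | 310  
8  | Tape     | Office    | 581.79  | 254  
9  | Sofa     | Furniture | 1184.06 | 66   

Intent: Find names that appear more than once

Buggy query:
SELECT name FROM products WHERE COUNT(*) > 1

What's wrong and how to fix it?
Bug: COUNT(*) is an aggregate and cannot be used in WHERE

Fix: Group first, then use HAVING for the count condition

Corrected query:
SELECT name FROM products GROUP BY name HAVING COUNT(*) > 1

Result:
name
----
Pen 
Sofa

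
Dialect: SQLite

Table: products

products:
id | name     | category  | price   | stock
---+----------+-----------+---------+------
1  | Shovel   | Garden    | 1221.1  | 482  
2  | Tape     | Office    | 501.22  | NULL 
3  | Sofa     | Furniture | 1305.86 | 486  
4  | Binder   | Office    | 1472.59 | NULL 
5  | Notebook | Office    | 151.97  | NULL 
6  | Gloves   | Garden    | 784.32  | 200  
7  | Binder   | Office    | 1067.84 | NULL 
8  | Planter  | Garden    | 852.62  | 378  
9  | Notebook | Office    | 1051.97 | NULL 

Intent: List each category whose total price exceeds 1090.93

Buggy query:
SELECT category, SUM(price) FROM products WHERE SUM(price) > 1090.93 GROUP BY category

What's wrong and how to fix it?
Bug: WHERE runs before GROUP BY, so aggregates aren't available there

Fix: Move the aggregate condition to a HAVING clause

Corrected query:
SELECT category, SUM(price) FROM products GROUP BY category HAVING SUM(price) > 1090.93

Result:
category  | SUM(price)
----------+-----------
Furniture | 1305.86   
Garden    | 2858.04   
Office    | 4245.59   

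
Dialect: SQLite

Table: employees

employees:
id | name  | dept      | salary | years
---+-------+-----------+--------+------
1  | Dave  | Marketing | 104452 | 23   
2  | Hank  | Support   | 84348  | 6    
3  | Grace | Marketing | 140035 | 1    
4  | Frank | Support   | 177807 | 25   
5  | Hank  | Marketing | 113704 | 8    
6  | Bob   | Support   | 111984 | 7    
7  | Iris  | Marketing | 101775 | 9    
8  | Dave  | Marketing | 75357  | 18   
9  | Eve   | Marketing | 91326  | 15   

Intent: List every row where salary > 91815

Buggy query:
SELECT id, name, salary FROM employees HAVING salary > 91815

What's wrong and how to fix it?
Bug: This is a non-aggregate query (no GROUP BY, no aggregates), so in SQLite the HAVING clause is invalid here; a row-level condition belongs in WHERE

Fix: Replace HAVING with WHERE since the condition applies to individual rows

Corrected query:
SELECT id, name, salary FROM employees WHERE salary > 91815

Result:
id | name  | salary
---+-------+-------
1  | Dave  | 104452
3  | Grace | 140035
4  | Frank | 177807
5  | Hank  | 113704
6  | Bob   | 111984
7  | Iris  | 101775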